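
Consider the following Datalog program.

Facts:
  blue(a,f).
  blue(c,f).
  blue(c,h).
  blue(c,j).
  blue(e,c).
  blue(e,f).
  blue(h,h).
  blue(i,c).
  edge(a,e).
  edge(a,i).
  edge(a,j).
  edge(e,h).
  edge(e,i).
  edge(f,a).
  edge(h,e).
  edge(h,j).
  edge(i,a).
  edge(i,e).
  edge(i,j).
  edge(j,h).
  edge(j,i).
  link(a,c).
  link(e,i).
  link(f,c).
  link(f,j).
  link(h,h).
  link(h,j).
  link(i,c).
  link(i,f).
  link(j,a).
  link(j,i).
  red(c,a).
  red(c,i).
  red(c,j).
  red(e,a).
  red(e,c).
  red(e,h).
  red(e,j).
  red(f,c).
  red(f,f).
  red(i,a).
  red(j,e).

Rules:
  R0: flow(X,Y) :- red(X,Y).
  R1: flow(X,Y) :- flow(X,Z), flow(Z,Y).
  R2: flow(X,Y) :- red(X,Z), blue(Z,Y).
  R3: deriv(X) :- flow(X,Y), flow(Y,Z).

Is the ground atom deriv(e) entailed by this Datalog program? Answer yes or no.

yes

round 1: derive flow(c,a) via R0 from red(c,a)
round 1: derive flow(c,i) via R0 from red(c,i)
round 1: derive flow(c,j) via R0 from red(c,j)
round 1: derive flow(e,a) via R0 from red(e,a)
round 1: derive flow(e,c) via R0 from red(e,c)
round 1: derive flow(e,h) via R0 from red(e,h)
round 1: derive flow(e,j) via R0 from red(e,j)
round 1: derive flow(f,c) via R0 from red(f,c)
round 1: derive flow(f,f) via R0 from red(f,f)
round 1: derive flow(i,a) via R0 from red(i,a)
round 1: derive flow(j,e) via R0 from red(j,e)
round 1: derive flow(c,c) via R2 from red(c,i), blue(i,c)
round 1: derive flow(c,f) via R2 from red(c,a), blue(a,f)
round 1: derive flow(e,f) via R2 from red(e,a), blue(a,f)
round 1: derive flow(f,h) via R2 from red(f,c), blue(c,h)
round 1: derive flow(f,j) via R2 from red(f,c), blue(c,j)
round 1: derive flow(i,f) via R2 from red(i,a), blue(a,f)
round 1: derive flow(j,c) via R2 from red(j,e), blue(e,c)
round 1: derive flow(j,f) via R2 from red(j,e), blue(e,f)
round 2: derive flow(c,e) via R1 from flow(c,j), flow(j,e)
round 2: derive flow(c,h) via R1 from flow(c,f), flow(f,h)
round 2: derive flow(e,e) via R1 from flow(e,j), flow(j,e)
round 2: derive flow(e,i) via R1 from flow(e,c), flow(c,i)
round 2: derive flow(f,a) via R1 from flow(f,c), flow(c,a)
round 2: derive flow(f,e) via R1 from flow(f,j), flow(j,e)
round 2: derive flow(f,i) via R1 from flow(f,c), flow(c,i)
round 2: derive flow(i,c) via R1 from flow(i,f), flow(f,c)
round 2: derive flow(i,h) via R1 from flow(i,f), flow(f,h)
round 2: derive flow(i,j) via R1 from flow(i,f), flow(f,j)
round 2: derive flow(j,a) via R1 from flow(j,c), flow(c,a)
round 2: derive flow(j,h) via R1 from flow(j,e), flow(e,h)
round 2: derive flow(j,i) via R1 from flow(j,c), flow(c,i)
round 2: derive flow(j,j) via R1 from flow(j,c), flow(c,j)
round 2: derive deriv(c) via R3 from flow(c,c), flow(c,a)
round 2: derive deriv(e) via R3 from flow(e,c), flow(c,a)
round 2: derive deriv(f) via R3 from flow(f,c), flow(c,a)
round 2: derive deriv(i) via R3 from flow(i,f), flow(f,c)
round 2: derive deriv(j) via R3 from flow(j,c), flow(c,a)
round 3: derive flow(i,e) via R1 from flow(i,c), flow(c,e)
round 3: derive flow(i,i) via R1 from flow(i,c), flow(c,i)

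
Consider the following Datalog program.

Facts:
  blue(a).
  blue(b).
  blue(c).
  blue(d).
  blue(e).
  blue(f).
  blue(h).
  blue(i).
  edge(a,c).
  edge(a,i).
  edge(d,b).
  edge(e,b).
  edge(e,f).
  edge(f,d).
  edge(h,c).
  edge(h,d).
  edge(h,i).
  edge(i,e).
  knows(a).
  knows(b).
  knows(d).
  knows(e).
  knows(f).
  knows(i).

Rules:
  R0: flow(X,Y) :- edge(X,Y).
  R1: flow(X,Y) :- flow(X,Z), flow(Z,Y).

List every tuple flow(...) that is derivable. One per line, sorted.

flow(a,b)
flow(a,c)
flow(a,d)
flow(a,e)
flow(a,f)
flow(a,i)
flow(d,b)
flow(e,b)
flow(e,d)
flow(e,f)
flow(f,b)
flow(f,d)
flow(h,b)
flow(h,c)
flow(h,d)
flow(h,e)
flow(h,f)
flow(h,i)
flow(i,b)
flow(i,d)
flow(i,e)
flow(i,f)

round 1: derive flow(a,c) via R0 from edge(a,c)
round 1: derive flow(a,i) via R0 from edge(a,i)
round 1: derive flow(d,b) via R0 from edge(d,b)
round 1: derive flow(e,b) via R0 from edge(e,b)
round 1: derive flow(e,f) via R0 from edge(e,f)
round 1: derive flow(f,d) via R0 from edge(f,d)
round 1: derive flow(h,c) via R0 from edge(h,c)
round 1: derive flow(h,d) via R0 from edge(h,d)
round 1: derive flow(h,i) via R0 from edge(h,i)
round 1: derive flow(i,e) via R0 from edge(i,e)
round 2: derive flow(a,e) via R1 from flow(a,i), flow(i,e)
round 2: derive flow(e,d) via R1 from flow(e,f), flow(f,d)
round 2: derive flow(f,b) via R1 from flow(f,d), flow(d,b)
round 2: derive flow(h,b) via R1 from flow(h,d), flow(d,b)
round 2: derive flow(h,e) via R1 from flow(h,i), flow(i,e)
round 2: derive flow(i,b) via R1 from flow(i,e), flow(e,b)
round 2: derive flow(i,f) via R1 from flow(i,e), flow(e,f)
round 3: derive flow(a,b) via R1 from flow(a,e), flow(e,b)
round 3: derive flow(a,d) via R1 from flow(a,e), flow(e,d)
round 3: derive flow(a,f) via R1 from flow(a,e), flow(e,f)
round 3: derive flow(h,f) via R1 from flow(h,e), flow(e,f)
round 3: derive flow(i,d) via R1 from flow(i,e), flow(e,d)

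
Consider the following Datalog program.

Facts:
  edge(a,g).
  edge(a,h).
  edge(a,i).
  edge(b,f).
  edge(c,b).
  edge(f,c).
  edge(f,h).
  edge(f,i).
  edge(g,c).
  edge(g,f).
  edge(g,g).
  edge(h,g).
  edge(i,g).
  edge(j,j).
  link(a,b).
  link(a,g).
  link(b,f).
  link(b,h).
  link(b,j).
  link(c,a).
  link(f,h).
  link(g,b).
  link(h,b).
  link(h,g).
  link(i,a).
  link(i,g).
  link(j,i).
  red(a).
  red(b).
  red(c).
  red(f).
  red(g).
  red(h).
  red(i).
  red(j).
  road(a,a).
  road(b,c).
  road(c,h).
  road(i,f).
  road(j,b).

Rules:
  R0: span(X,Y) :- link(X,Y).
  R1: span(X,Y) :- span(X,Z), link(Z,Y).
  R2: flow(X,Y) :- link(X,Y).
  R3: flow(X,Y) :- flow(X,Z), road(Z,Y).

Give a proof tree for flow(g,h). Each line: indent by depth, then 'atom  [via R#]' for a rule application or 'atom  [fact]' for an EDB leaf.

flow(g,h)  [via R3]
  flow(g,c)  [via R3]
    flow(g,b)  [via R2]
      link(g,b)  [fact]
    road(b,c)  [fact]
  road(c,h)  [fact]

round 1: derive flow(a,b) via R2 from link(a,b)
round 1: derive flow(a,g) via R2 from link(a,g)
round 1: derive flow(b,f) via R2 from link(b,f)
round 1: derive flow(b,h) via R2 from link(b,h)
round 1: derive flow(b,j) via R2 from link(b,j)
round 1: derive flow(c,a) via R2 from link(c,a)
round 1: derive flow(f,h) via R2 from link(f,h)
round 1: derive flow(g,b) via R2 from link(g,b)
round 1: derive flow(h,b) via R2 from link(h,b)
round 1: derive flow(h,g) via R2 from link(h,g)
round 1: derive flow(i,a) via R2 from link(i,a)
round 1: derive flow(i,g) via R2 from link(i,g)
round 1: derive flow(j,i) via R2 from link(j,i)
round 2: derive flow(a,c) via R3 from flow(a,b), road(b,c)
round 2: derive flow(b,b) via R3 from flow(b,j), road(j,b)
round 2: derive flow(g,c) via R3 from flow(g,b), road(b,c)
round 2: derive flow(h,c) via R3 from flow(h,b), road(b,c)
round 2: derive flow(j,f) via R3 from flow(j,i), road(i,f)
round 3: derive flow(a,h) via R3 from flow(a,c), road(c,h)
round 3: derive flow(b,c) via R3 from flow(b,b), road(b,c)
round 3: derive flow(g,h) via R3 from flow(g,c), road(c,h)
round 3: derive flow(h,h) via R3 from flow(h,c), road(c,h)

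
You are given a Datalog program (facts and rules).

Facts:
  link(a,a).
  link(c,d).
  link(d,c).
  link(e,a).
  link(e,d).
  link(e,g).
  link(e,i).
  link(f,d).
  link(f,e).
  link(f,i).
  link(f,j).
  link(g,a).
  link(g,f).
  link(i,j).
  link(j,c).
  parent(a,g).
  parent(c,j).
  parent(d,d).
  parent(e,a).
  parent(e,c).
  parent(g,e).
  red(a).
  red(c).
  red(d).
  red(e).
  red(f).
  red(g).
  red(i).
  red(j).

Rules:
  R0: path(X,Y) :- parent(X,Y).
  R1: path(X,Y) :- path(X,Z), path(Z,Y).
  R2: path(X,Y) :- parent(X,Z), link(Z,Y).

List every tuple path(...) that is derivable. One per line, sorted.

path(a,a)
path(a,c)
path(a,d)
path(a,e)
path(a,f)
path(a,g)
path(a,i)
path(a,j)
path(c,c)
path(c,j)
path(d,c)
path(d,d)
path(d,j)
path(e,a)
path(e,c)
path(e,d)
path(e,e)
path(e,f)
path(e,g)
path(e,i)
path(e,j)
path(g,a)
path(g,c)
path(g,d)
path(g,e)
path(g,f)
path(g,g)
path(g,i)
path(g,j)

round 1: derive path(a,g) via R0 from parent(a,g)
round 1: derive path(c,j) via R0 from parent(c,j)
round 1: derive path(d,d) via R0 from parent(d,d)
round 1: derive path(e,a) via R0 from parent(e,a)
round 1: derive path(e,c) via R0 from parent(e,c)
round 1: derive path(g,e) via R0 from parent(g,e)
round 1: derive path(a,a) via R2 from parent(a,g), link(g,a)
round 1: derive path(a,f) via R2 from parent(a,g), link(g,f)
round 1: derive path(c,c) via R2 from parent(c,j), link(j,c)
round 1: derive path(d,c) via R2 from parent(d,d), link(d,c)
round 1: derive path(e,d) via R2 from parent(e,c), link(c,d)
round 1: derive path(g,a) via R2 from parent(g,e), link(e,a)
round 1: derive path(g,d) via R2 from parent(g,e), link(e,d)
round 1: derive path(g,g) via R2 from parent(g,e), link(e,g)
round 1: derive path(g,i) via R2 from parent(g,e), link(e,i)
round 2: derive path(a,d) via R1 from path(a,g), path(g,d)
round 2: derive path(a,e) via R1 from path(a,g), path(g,e)
round 2: derive path(a,i) via R1 from path(a,g), path(g,i)
round 2: derive path(d,j) via R1 from path(d,c), path(c,j)
round 2: derive path(e,f) via R1 from path(e,a), path(a,f)
round 2: derive path(e,g) via R1 from path(e,a), path(a,g)
round 2: derive path(e,j) via R1 from path(e,c), path(c,j)
round 2: derive path(g,c) via R1 from path(g,d), path(d,c)
round 2: derive path(g,f) via R1 from path(g,a), path(a,f)
round 3: derive path(a,c) via R1 from path(a,d), path(d,c)
round 3: derive path(a,j) via R1 from path(a,d), path(d,j)
round 3: derive path(e,e) via R1 from path(e,a), path(a,e)
round 3: derive path(e,i) via R1 from path(e,a), path(a,i)
round 3: derive path(g,j) via R1 from path(g,c), path(c,j)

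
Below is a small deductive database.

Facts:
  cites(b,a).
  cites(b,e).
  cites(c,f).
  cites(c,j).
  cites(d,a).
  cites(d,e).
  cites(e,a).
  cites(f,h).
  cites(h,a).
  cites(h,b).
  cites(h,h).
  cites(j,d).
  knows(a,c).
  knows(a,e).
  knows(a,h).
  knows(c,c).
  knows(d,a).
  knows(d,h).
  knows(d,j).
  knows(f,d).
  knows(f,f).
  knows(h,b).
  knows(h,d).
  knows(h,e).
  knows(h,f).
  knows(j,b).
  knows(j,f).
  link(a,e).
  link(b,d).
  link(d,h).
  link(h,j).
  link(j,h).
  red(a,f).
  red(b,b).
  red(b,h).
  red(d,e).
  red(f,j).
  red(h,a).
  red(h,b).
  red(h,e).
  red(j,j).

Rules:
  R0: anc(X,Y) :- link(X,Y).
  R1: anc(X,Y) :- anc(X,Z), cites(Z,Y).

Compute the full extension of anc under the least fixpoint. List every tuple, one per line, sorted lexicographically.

round 1: derive anc(a,e) via R0 from link(a,e)
round 1: derive anc(b,d) via R0 from link(b,d)
round 1: derive anc(d,h) via R0 from link(d,h)
round 1: derive anc(h,j) via R0 from link(h,j)
round 1: derive anc(j,h) via R0 from link(j,h)
round 2: derive anc(a,a) via R1 from anc(a,e), cites(e,a)
round 2: derive anc(b,a) via R1 from anc(b,d), cites(d,a)
round 2: derive anc(b,e) via R1 from anc(b,d), cites(d,e)
round 2: derive anc(d,a) via R1 from anc(d,h), cites(h,a)
round 2: derive anc(d,b) via R1 from anc(d,h), cites(h,b)
round 2: derive anc(h,d) via R1 from anc(h,j), cites(j,d)
round 2: derive anc(j,a) via R1 from anc(j,h), cites(h,a)
round 2: derive anc(j,b) via R1 from anc(j,h), cites(h,b)
round 3: derive anc(d,e) via R1 from anc(d,b), cites(b,e)
round 3: derive anc(h,a) via R1 from anc(h,d), cites(d,a)
round 3: derive anc(h,e) via R1 from anc(h,d), cites(d,e)
round 3: derive anc(j,e) via R1 from anc(j,b), cites(b,e)

anc(a,a)
anc(a,e)
anc(b,a)
anc(b,d)
anc(b,e)
anc(d,a)
anc(d,b)
anc(d,e)
anc(d,h)
anc(h,a)
anc(h,d)
anc(h,e)
anc(h,j)
anc(j,a)
anc(j,b)
anc(j,e)
anc(j,h)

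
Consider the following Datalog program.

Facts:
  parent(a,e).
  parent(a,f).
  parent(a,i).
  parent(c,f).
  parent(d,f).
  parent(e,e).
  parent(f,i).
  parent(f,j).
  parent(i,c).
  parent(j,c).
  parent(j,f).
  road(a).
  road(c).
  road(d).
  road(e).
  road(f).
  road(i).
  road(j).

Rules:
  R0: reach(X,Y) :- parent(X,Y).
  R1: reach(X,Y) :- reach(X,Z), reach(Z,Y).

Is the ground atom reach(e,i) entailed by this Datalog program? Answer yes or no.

round 1: derive reach(a,e) via R0 from parent(a,e)
round 1: derive reach(a,f) via R0 from parent(a,f)
round 1: derive reach(a,i) via R0 from parent(a,i)
round 1: derive reach(c,f) via R0 from parent(c,f)
round 1: derive reach(d,f) via R0 from parent(d,f)
round 1: derive reach(e,e) via R0 from parent(e,e)
round 1: derive reach(f,i) via R0 from parent(f,i)
round 1: derive reach(f,j) via R0 from parent(f,j)
round 1: derive reach(i,c) via R0 from parent(i,c)
round 1: derive reach(j,c) via R0 from parent(j,c)
round 1: derive reach(j,f) via R0 from parent(j,f)
round 2: derive reach(a,c) via R1 from reach(a,i), reach(i,c)
round 2: derive reach(a,j) via R1 from reach(a,f), reach(f,j)
round 2: derive reach(c,i) via R1 from reach(c,f), reach(f,i)
round 2: derive reach(c,j) via R1 from reach(c,f), reach(f,j)
round 2: derive reach(d,i) via R1 from reach(d,f), reach(f,i)
round 2: derive reach(d,j) via R1 from reach(d,f), reach(f,j)
round 2: derive reach(f,c) via R1 from reach(f,i), reach(i,c)
round 2: derive reach(f,f) via R1 from reach(f,j), reach(j,f)
round 2: derive reach(i,f) via R1 from reach(i,c), reach(c,f)
round 2: derive reach(j,i) via R1 from reach(j,f), reach(f,i)
round 2: derive reach(j,j) via R1 from reach(j,f), reach(f,j)
round 3: derive reach(c,c) via R1 from reach(c,f), reach(f,c)
round 3: derive reach(d,c) via R1 from reach(d,f), reach(f,c)
round 3: derive reach(i,i) via R1 from reach(i,c), reach(c,i)
round 3: derive reach(i,j) via R1 from reach(i,c), reach(c,j)

no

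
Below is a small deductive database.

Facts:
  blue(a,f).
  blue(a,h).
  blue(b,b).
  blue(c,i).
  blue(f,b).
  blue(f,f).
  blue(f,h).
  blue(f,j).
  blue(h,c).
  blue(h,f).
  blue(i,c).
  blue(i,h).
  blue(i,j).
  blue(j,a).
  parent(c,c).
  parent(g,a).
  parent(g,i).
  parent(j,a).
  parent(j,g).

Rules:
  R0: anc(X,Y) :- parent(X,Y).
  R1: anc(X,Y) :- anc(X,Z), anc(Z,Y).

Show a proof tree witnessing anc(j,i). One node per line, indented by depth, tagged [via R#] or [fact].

anc(j,i)  [via R1]
  anc(j,g)  [via R0]
    parent(j,g)  [fact]
  anc(g,i)  [via R0]
    parent(g,i)  [fact]

round 1: derive anc(c,c) via R0 from parent(c,c)
round 1: derive anc(g,a) via R0 from parent(g,a)
round 1: derive anc(g,i) via R0 from parent(g,i)
round 1: derive anc(j,a) via R0 from parent(j,a)
round 1: derive anc(j,g) via R0 from parent(j,g)
round 2: derive anc(j,i) via R1 from anc(j,g), anc(g,i)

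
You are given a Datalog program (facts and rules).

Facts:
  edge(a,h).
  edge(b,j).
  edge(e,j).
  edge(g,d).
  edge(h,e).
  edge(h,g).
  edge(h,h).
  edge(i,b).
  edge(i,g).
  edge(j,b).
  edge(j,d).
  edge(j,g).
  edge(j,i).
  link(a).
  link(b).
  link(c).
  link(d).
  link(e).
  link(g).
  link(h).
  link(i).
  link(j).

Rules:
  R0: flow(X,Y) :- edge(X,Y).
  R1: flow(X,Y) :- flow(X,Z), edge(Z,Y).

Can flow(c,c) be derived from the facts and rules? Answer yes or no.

no

round 1: derive flow(a,h) via R0 from edge(a,h)
round 1: derive flow(b,j) via R0 from edge(b,j)
round 1: derive flow(e,j) via R0 from edge(e,j)
round 1: derive flow(g,d) via R0 from edge(g,d)
round 1: derive flow(h,e) via R0 from edge(h,e)
round 1: derive flow(h,g) via R0 from edge(h,g)
round 1: derive flow(h,h) via R0 from edge(h,h)
round 1: derive flow(i,b) via R0 from edge(i,b)
round 1: derive flow(i,g) via R0 from edge(i,g)
round 1: derive flow(j,b) via R0 from edge(j,b)
round 1: derive flow(j,d) via R0 from edge(j,d)
round 1: derive flow(j,g) via R0 from edge(j,g)
round 1: derive flow(j,i) via R0 from edge(j,i)
round 2: derive flow(a,e) via R1 from flow(a,h), edge(h,e)
round 2: derive flow(a,g) via R1 from flow(a,h), edge(h,g)
round 2: derive flow(b,b) via R1 from flow(b,j), edge(j,b)
round 2: derive flow(b,d) via R1 from flow(b,j), edge(j,d)
round 2: derive flow(b,g) via R1 from flow(b,j), edge(j,g)
round 2: derive flow(b,i) via R1 from flow(b,j), edge(j,i)
round 2: derive flow(e,b) via R1 from flow(e,j), edge(j,b)
round 2: derive flow(e,d) via R1 from flow(e,j), edge(j,d)
round 2: derive flow(e,g) via R1 from flow(e,j), edge(j,g)
round 2: derive flow(e,i) via R1 from flow(e,j), edge(j,i)
round 2: derive flow(h,d) via R1 from flow(h,g), edge(g,d)
round 2: derive flow(h,j) via R1 from flow(h,e), edge(e,j)
round 2: derive flow(i,d) via R1 from flow(i,g), edge(g,d)
round 2: derive flow(i,j) via R1 from flow(i,b), edge(b,j)
round 2: derive flow(j,j) via R1 from flow(j,b), edge(b,j)
round 3: derive flow(a,d) via R1 from flow(a,g), edge(g,d)
round 3: derive flow(a,j) via R1 from flow(a,e), edge(e,j)
round 3: derive flow(h,b) via R1 from flow(h,j), edge(j,b)
round 3: derive flow(h,i) via R1 from flow(h,j), edge(j,i)
round 3: derive flow(i,i) via R1 from flow(i,j), edge(j,i)
round 4: derive flow(a,b) via R1 from flow(a,j), edge(j,b)
round 4: derive flow(a,i) via R1 from flow(a,j), edge(j,i)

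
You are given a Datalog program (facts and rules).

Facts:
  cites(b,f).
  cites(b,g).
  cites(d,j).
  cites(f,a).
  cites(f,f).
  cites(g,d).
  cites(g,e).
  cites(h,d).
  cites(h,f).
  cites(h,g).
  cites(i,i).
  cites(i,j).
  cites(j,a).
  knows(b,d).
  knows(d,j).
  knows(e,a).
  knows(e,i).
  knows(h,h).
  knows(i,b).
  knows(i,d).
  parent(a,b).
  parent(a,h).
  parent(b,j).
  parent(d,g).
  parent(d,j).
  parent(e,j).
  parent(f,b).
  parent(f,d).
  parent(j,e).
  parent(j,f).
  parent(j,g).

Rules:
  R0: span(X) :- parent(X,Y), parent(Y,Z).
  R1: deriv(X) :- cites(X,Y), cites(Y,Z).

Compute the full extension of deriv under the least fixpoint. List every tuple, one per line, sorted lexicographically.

round 1: derive deriv(b) via R1 from cites(b,f), cites(f,a)
round 1: derive deriv(d) via R1 from cites(d,j), cites(j,a)
round 1: derive deriv(f) via R1 from cites(f,f), cites(f,a)
round 1: derive deriv(g) via R1 from cites(g,d), cites(d,j)
round 1: derive deriv(h) via R1 from cites(h,d), cites(d,j)
round 1: derive deriv(i) via R1 from cites(i,i), cites(i,i)

deriv(b)
deriv(d)
deriv(f)
deriv(g)
deriv(h)
deriv(i)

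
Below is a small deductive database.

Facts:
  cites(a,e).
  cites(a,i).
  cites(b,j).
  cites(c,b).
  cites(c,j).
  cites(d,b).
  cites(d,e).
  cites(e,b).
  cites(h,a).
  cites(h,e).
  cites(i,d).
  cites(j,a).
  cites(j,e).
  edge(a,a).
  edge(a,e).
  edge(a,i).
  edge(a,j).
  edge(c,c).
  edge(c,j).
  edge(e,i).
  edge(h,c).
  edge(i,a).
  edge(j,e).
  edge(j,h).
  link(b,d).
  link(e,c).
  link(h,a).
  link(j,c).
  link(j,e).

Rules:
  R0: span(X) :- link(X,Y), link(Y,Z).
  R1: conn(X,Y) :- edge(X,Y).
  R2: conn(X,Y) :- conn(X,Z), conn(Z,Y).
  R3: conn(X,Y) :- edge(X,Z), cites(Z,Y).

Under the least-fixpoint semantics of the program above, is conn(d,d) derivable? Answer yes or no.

no

round 1: derive conn(a,a) via R1 from edge(a,a)
round 1: derive conn(a,e) via R1 from edge(a,e)
round 1: derive conn(a,i) via R1 from edge(a,i)
round 1: derive conn(a,j) via R1 from edge(a,j)
round 1: derive conn(c,c) via R1 from edge(c,c)
round 1: derive conn(c,j) via R1 from edge(c,j)
round 1: derive conn(e,i) via R1 from edge(e,i)
round 1: derive conn(h,c) via R1 from edge(h,c)
round 1: derive conn(i,a) via R1 from edge(i,a)
round 1: derive conn(j,e) via R1 from edge(j,e)
round 1: derive conn(j,h) via R1 from edge(j,h)
round 1: derive conn(a,b) via R3 from edge(a,e), cites(e,b)
round 1: derive conn(a,d) via R3 from edge(a,i), cites(i,d)
round 1: derive conn(c,a) via R3 from edge(c,j), cites(j,a)
round 1: derive conn(c,b) via R3 from edge(c,c), cites(c,b)
round 1: derive conn(c,e) via R3 from edge(c,j), cites(j,e)
round 1: derive conn(e,d) via R3 from edge(e,i), cites(i,d)
round 1: derive conn(h,b) via R3 from edge(h,c), cites(c,b)
round 1: derive conn(h,j) via R3 from edge(h,c), cites(c,j)
round 1: derive conn(i,e) via R3 from edge(i,a), cites(a,e)
round 1: derive conn(i,i) via R3 from edge(i,a), cites(a,i)
round 1: derive conn(j,a) via R3 from edge(j,h), cites(h,a)
round 1: derive conn(j,b) via R3 from edge(j,e), cites(e,b)
round 2: derive conn(a,h) via R2 from conn(a,j), conn(j,h)
round 2: derive conn(c,d) via R2 from conn(c,a), conn(a,d)
round 2: derive conn(c,h) via R2 from conn(c,j), conn(j,h)
round 2: derive conn(c,i) via R2 from conn(c,a), conn(a,i)
round 2: derive conn(e,a) via R2 from conn(e,i), conn(i,a)
round 2: derive conn(e,e) via R2 from conn(e,i), conn(i,e)
round 2: derive conn(h,a) via R2 from conn(h,c), conn(c,a)
round 2: derive conn(h,e) via R2 from conn(h,c), conn(c,e)
round 2: derive conn(h,h) via R2 from conn(h,j), conn(j,h)
round 2: derive conn(i,b) via R2 from conn(i,a), conn(a,b)
round 2: derive conn(i,d) via R2 from conn(i,a), conn(a,d)
round 2: derive conn(i,j) via R2 from conn(i,a), conn(a,j)
round 2: derive conn(j,c) via R2 from conn(j,h), conn(h,c)
round 2: derive conn(j,d) via R2 from conn(j,a), conn(a,d)
round 2: derive conn(j,i) via R2 from conn(j,a), conn(a,i)
round 2: derive conn(j,j) via R2 from conn(j,a), conn(a,j)
round 3: derive conn(a,c) via R2 from conn(a,h), conn(h,c)
round 3: derive conn(e,b) via R2 from conn(e,a), conn(a,b)
round 3: derive conn(e,h) via R2 from conn(e,a), conn(a,h)
round 3: derive conn(e,j) via R2 from conn(e,a), conn(a,j)
round 3: derive conn(h,d) via R2 from conn(h,a), conn(a,d)
round 3: derive conn(h,i) via R2 from conn(h,a), conn(a,i)
round 3: derive conn(i,c) via R2 from conn(i,j), conn(j,c)
round 3: derive conn(i,h) via R2 from conn(i,a), conn(a,h)
round 4: derive conn(e,c) via R2 from conn(e,a), conn(a,c)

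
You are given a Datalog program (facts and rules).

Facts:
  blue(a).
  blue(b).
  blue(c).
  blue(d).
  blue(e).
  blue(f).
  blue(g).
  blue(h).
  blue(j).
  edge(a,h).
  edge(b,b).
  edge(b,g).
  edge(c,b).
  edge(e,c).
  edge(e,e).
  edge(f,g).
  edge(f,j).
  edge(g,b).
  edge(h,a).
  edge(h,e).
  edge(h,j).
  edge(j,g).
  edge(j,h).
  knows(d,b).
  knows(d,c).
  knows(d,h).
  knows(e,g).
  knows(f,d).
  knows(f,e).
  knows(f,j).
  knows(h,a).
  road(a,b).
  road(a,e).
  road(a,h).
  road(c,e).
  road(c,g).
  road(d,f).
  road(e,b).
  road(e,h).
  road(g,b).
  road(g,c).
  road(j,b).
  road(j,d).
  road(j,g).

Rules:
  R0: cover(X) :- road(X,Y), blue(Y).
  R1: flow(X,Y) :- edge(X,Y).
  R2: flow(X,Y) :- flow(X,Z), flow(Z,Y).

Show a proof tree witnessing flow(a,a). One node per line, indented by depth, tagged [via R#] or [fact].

flow(a,a)  [via R2]
  flow(a,h)  [via R1]
    edge(a,h)  [fact]
  flow(h,a)  [via R1]
    edge(h,a)  [fact]

round 1: derive flow(a,h) via R1 from edge(a,h)
round 1: derive flow(b,b) via R1 from edge(b,b)
round 1: derive flow(b,g) via R1 from edge(b,g)
round 1: derive flow(c,b) via R1 from edge(c,b)
round 1: derive flow(e,c) via R1 from edge(e,c)
round 1: derive flow(e,e) via R1 from edge(e,e)
round 1: derive flow(f,g) via R1 from edge(f,g)
round 1: derive flow(f,j) via R1 from edge(f,j)
round 1: derive flow(g,b) via R1 from edge(g,b)
round 1: derive flow(h,a) via R1 from edge(h,a)
round 1: derive flow(h,e) via R1 from edge(h,e)
round 1: derive flow(h,j) via R1 from edge(h,j)
round 1: derive flow(j,g) via R1 from edge(j,g)
round 1: derive flow(j,h) via R1 from edge(j,h)
round 2: derive flow(a,a) via R2 from flow(a,h), flow(h,a)
round 2: derive flow(a,e) via R2 from flow(a,h), flow(h,e)
round 2: derive flow(a,j) via R2 from flow(a,h), flow(h,j)
round 2: derive flow(c,g) via R2 from flow(c,b), flow(b,g)
round 2: derive flow(e,b) via R2 from flow(e,c), flow(c,b)
round 2: derive flow(f,b) via R2 from flow(f,g), flow(g,b)
round 2: derive flow(f,h) via R2 from flow(f,j), flow(j,h)
round 2: derive flow(g,g) via R2 from flow(g,b), flow(b,g)
round 2: derive flow(h,c) via R2 from flow(h,e), flow(e,c)
round 2: derive flow(h,g) via R2 from flow(h,j), flow(j,g)
round 2: derive flow(h,h) via R2 from flow(h,a), flow(a,h)
round 2: derive flow(j,a) via R2 from flow(j,h), flow(h,a)
round 2: derive flow(j,b) via R2 from flow(j,g), flow(g,b)
round 2: derive flow(j,e) via R2 from flow(j,h), flow(h,e)
round 2: derive flow(j,j) via R2 from flow(j,h), flow(h,j)
round 3: derive flow(a,b) via R2 from flow(a,e), flow(e,b)
round 3: derive flow(a,c) via R2 from flow(a,e), flow(e,c)
round 3: derive flow(a,g) via R2 from flow(a,h), flow(h,g)
round 3: derive flow(e,g) via R2 from flow(e,b), flow(b,g)
round 3: derive flow(f,a) via R2 from flow(f,h), flow(h,a)
round 3: derive flow(f,c) via R2 from flow(f,h), flow(h,c)
round 3: derive flow(f,e) via R2 from flow(f,h), flow(h,e)
round 3: derive flow(h,b) via R2 from flow(h,c), flow(c,b)
round 3: derive flow(j,c) via R2 from flow(j,e), flow(e,c)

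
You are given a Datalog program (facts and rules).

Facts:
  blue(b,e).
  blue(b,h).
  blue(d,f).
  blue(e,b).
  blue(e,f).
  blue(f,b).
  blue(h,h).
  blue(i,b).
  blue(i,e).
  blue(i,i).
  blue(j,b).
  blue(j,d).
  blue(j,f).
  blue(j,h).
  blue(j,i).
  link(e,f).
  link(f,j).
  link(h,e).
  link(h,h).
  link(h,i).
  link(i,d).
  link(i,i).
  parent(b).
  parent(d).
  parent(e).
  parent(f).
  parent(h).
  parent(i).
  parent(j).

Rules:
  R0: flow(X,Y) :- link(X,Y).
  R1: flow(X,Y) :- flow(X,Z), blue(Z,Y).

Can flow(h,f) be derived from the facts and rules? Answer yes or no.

yes

round 1: derive flow(e,f) via R0 from link(e,f)
round 1: derive flow(f,j) via R0 from link(f,j)
round 1: derive flow(h,e) via R0 from link(h,e)
round 1: derive flow(h,h) via R0 from link(h,h)
round 1: derive flow(h,i) via R0 from link(h,i)
round 1: derive flow(i,d) via R0 from link(i,d)
round 1: derive flow(i,i) via R0 from link(i,i)
round 2: derive flow(e,b) via R1 from flow(e,f), blue(f,b)
round 2: derive flow(f,b) via R1 from flow(f,j), blue(j,b)
round 2: derive flow(f,d) via R1 from flow(f,j), blue(j,d)
round 2: derive flow(f,f) via R1 from flow(f,j), blue(j,f)
round 2: derive flow(f,h) via R1 from flow(f,j), blue(j,h)
round 2: derive flow(f,i) via R1 from flow(f,j), blue(j,i)
round 2: derive flow(h,b) via R1 from flow(h,e), blue(e,b)
round 2: derive flow(h,f) via R1 from flow(h,e), blue(e,f)
round 2: derive flow(i,b) via R1 from flow(i,i), blue(i,b)
round 2: derive flow(i,e) via R1 from flow(i,i), blue(i,e)
round 2: derive flow(i,f) via R1 from flow(i,d), blue(d,f)
round 3: derive flow(e,e) via R1 from flow(e,b), blue(b,e)
round 3: derive flow(e,h) via R1 from flow(e,b), blue(b,h)
round 3: derive flow(f,e) via R1 from flow(f,b), blue(b,e)
round 3: derive flow(i,h) via R1 from flow(i,b), blue(b,h)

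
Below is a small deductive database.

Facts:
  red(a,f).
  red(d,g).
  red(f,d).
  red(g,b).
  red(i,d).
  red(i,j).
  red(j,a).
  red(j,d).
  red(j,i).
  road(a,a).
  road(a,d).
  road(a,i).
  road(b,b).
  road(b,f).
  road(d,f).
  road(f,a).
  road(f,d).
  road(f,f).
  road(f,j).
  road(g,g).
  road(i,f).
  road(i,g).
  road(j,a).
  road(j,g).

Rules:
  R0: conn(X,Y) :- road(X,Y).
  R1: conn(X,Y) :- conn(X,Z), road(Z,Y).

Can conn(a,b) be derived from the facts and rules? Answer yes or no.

no

round 1: derive conn(a,a) via R0 from road(a,a)
round 1: derive conn(a,d) via R0 from road(a,d)
round 1: derive conn(a,i) via R0 from road(a,i)
round 1: derive conn(b,b) via R0 from road(b,b)
round 1: derive conn(b,f) via R0 from road(b,f)
round 1: derive conn(d,f) via R0 from road(d,f)
round 1: derive conn(f,a) via R0 from road(f,a)
round 1: derive conn(f,d) via R0 from road(f,d)
round 1: derive conn(f,f) via R0 from road(f,f)
round 1: derive conn(f,j) via R0 from road(f,j)
round 1: derive conn(g,g) via R0 from road(g,g)
round 1: derive conn(i,f) via R0 from road(i,f)
round 1: derive conn(i,g) via R0 from road(i,g)
round 1: derive conn(j,a) via R0 from road(j,a)
round 1: derive conn(j,g) via R0 from road(j,g)
round 2: derive conn(a,f) via R1 from conn(a,d), road(d,f)
round 2: derive conn(a,g) via R1 from conn(a,i), road(i,g)
round 2: derive conn(b,a) via R1 from conn(b,f), road(f,a)
round 2: derive conn(b,d) via R1 from conn(b,f), road(f,d)
round 2: derive conn(b,j) via R1 from conn(b,f), road(f,j)
round 2: derive conn(d,a) via R1 from conn(d,f), road(f,a)
round 2: derive conn(d,d) via R1 from conn(d,f), road(f,d)
round 2: derive conn(d,j) via R1 from conn(d,f), road(f,j)
round 2: derive conn(f,g) via R1 from conn(f,j), road(j,g)
round 2: derive conn(f,i) via R1 from conn(f,a), road(a,i)
round 2: derive conn(i,a) via R1 from conn(i,f), road(f,a)
round 2: derive conn(i,d) via R1 from conn(i,f), road(f,d)
round 2: derive conn(i,j) via R1 from conn(i,f), road(f,j)
round 2: derive conn(j,d) via R1 from conn(j,a), road(a,d)
round 2: derive conn(j,i) via R1 from conn(j,a), road(a,i)
round 3: derive conn(a,j) via R1 from conn(a,f), road(f,j)
round 3: derive conn(b,g) via R1 from conn(b,j), road(j,g)
round 3: derive conn(b,i) via R1 from conn(b,a), road(a,i)
round 3: derive conn(d,g) via R1 from conn(d,j), road(j,g)
round 3: derive conn(d,i) via R1 from conn(d,a), road(a,i)
round 3: derive conn(i,i) via R1 from conn(i,a), road(a,i)
round 3: derive conn(j,f) via R1 from conn(j,d), road(d,f)
round 4: derive conn(j,j) via R1 from conn(j,f), road(f,j)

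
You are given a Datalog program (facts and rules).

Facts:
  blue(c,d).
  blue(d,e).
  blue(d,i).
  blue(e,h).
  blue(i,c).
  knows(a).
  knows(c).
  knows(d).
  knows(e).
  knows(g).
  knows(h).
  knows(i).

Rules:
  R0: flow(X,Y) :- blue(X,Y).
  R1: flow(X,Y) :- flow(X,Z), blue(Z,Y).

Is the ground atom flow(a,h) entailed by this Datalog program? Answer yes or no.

round 1: derive flow(c,d) via R0 from blue(c,d)
round 1: derive flow(d,e) via R0 from blue(d,e)
round 1: derive flow(d,i) via R0 from blue(d,i)
round 1: derive flow(e,h) via R0 from blue(e,h)
round 1: derive flow(i,c) via R0 from blue(i,c)
round 2: derive flow(c,e) via R1 from flow(c,d), blue(d,e)
round 2: derive flow(c,i) via R1 from flow(c,d), blue(d,i)
round 2: derive flow(d,c) via R1 from flow(d,i), blue(i,c)
round 2: derive flow(d,h) via R1 from flow(d,e), blue(e,h)
round 2: derive flow(i,d) via R1 from flow(i,c), blue(c,d)
round 3: derive flow(c,c) via R1 from flow(c,i), blue(i,c)
round 3: derive flow(c,h) via R1 from flow(c,e), blue(e,h)
round 3: derive flow(d,d) via R1 from flow(d,c), blue(c,d)
round 3: derive flow(i,e) via R1 from flow(i,d), blue(d,e)
round 3: derive flow(i,i) via R1 from flow(i,d), blue(d,i)
round 4: derive flow(i,h) via R1 from flow(i,e), blue(e,h)

no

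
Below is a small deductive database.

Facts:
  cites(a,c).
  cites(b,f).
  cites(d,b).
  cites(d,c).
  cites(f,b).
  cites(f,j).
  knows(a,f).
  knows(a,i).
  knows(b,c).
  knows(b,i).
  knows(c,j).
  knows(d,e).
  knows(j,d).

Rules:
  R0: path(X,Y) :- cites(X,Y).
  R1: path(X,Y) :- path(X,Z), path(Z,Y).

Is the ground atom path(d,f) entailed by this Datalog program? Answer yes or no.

round 1: derive path(a,c) via R0 from cites(a,c)
round 1: derive path(b,f) via R0 from cites(b,f)
round 1: derive path(d,b) via R0 from cites(d,b)
round 1: derive path(d,c) via R0 from cites(d,c)
round 1: derive path(f,b) via R0 from cites(f,b)
round 1: derive path(f,j) via R0 from cites(f,j)
round 2: derive path(b,b) via R1 from path(b,f), path(f,b)
round 2: derive path(b,j) via R1 from path(b,f), path(f,j)
round 2: derive path(d,f) via R1 from path(d,b), path(b,f)
round 2: derive path(f,f) via R1 from path(f,b), path(b,f)
round 3: derive path(d,j) via R1 from path(d,b), path(b,j)

yes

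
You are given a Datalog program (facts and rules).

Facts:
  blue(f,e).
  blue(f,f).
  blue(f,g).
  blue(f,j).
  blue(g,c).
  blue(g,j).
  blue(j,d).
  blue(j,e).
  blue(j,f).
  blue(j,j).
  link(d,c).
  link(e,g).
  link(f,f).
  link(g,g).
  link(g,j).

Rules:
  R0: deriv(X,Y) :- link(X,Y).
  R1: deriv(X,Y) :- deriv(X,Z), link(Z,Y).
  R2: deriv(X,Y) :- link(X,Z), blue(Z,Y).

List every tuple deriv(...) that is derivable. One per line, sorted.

deriv(d,c)
deriv(e,c)
deriv(e,g)
deriv(e,j)
deriv(f,e)
deriv(f,f)
deriv(f,g)
deriv(f,j)
deriv(g,c)
deriv(g,d)
deriv(g,e)
deriv(g,f)
deriv(g,g)
deriv(g,j)

round 1: derive deriv(d,c) via R0 from link(d,c)
round 1: derive deriv(e,g) via R0 from link(e,g)
round 1: derive deriv(f,f) via R0 from link(f,f)
round 1: derive deriv(g,g) via R0 from link(g,g)
round 1: derive deriv(g,j) via R0 from link(g,j)
round 1: derive deriv(e,c) via R2 from link(e,g), blue(g,c)
round 1: derive deriv(e,j) via R2 from link(e,g), blue(g,j)
round 1: derive deriv(f,e) via R2 from link(f,f), blue(f,e)
round 1: derive deriv(f,g) via R2 from link(f,f), blue(f,g)
round 1: derive deriv(f,j) via R2 from link(f,f), blue(f,j)
round 1: derive deriv(g,c) via R2 from link(g,g), blue(g,c)
round 1: derive deriv(g,d) via R2 from link(g,j), blue(j,d)
round 1: derive deriv(g,e) via R2 from link(g,j), blue(j,e)
round 1: derive deriv(g,f) via R2 from link(g,j), blue(j,f)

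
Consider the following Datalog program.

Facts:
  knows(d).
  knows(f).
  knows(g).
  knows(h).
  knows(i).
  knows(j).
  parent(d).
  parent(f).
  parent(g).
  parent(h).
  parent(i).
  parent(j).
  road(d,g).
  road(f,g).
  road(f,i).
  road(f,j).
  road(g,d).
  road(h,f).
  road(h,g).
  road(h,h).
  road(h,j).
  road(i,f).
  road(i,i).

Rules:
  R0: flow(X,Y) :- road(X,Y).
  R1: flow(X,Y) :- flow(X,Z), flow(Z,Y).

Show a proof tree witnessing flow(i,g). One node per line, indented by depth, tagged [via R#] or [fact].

round 1: derive flow(d,g) via R0 from road(d,g)
round 1: derive flow(f,g) via R0 from road(f,g)
round 1: derive flow(f,i) via R0 from road(f,i)
round 1: derive flow(f,j) via R0 from road(f,j)
round 1: derive flow(g,d) via R0 from road(g,d)
round 1: derive flow(h,f) via R0 from road(h,f)
round 1: derive flow(h,g) via R0 from road(h,g)
round 1: derive flow(h,h) via R0 from road(h,h)
round 1: derive flow(h,j) via R0 from road(h,j)
round 1: derive flow(i,f) via R0 from road(i,f)
round 1: derive flow(i,i) via R0 from road(i,i)
round 2: derive flow(d,d) via R1 from flow(d,g), flow(g,d)
round 2: derive flow(f,d) via R1 from flow(f,g), flow(g,d)
round 2: derive flow(f,f) via R1 from flow(f,i), flow(i,f)
round 2: derive flow(g,g) via R1 from flow(g,d), flow(d,g)
round 2: derive flow(h,d) via R1 from flow(h,g), flow(g,d)
round 2: derive flow(h,i) via R1 from flow(h,f), flow(f,i)
round 2: derive flow(i,g) via R1 from flow(i,f), flow(f,g)
round 2: derive flow(i,j) via R1 from flow(i,f), flow(f,j)
round 3: derive flow(i,d) via R1 from flow(i,f), flow(f,d)

flow(i,g)  [via R1]
  flow(i,f)  [via R0]
    road(i,f)  [fact]
  flow(f,g)  [via R0]
    road(f,g)  [fact]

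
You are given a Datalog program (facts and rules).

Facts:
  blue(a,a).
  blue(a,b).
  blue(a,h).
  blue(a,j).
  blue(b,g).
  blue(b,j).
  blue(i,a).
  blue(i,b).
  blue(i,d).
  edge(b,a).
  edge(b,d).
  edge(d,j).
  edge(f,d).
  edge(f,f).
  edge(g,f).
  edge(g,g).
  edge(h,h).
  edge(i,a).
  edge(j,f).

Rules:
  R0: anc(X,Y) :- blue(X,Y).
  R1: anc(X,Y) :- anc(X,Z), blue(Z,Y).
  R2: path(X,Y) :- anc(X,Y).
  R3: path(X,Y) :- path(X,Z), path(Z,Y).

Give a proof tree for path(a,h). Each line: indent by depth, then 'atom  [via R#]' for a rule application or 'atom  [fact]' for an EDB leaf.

round 1: derive anc(a,a) via R0 from blue(a,a)
round 1: derive anc(a,b) via R0 from blue(a,b)
round 1: derive anc(a,h) via R0 from blue(a,h)
round 1: derive anc(a,j) via R0 from blue(a,j)
round 1: derive anc(b,g) via R0 from blue(b,g)
round 1: derive anc(b,j) via R0 from blue(b,j)
round 1: derive anc(i,a) via R0 from blue(i,a)
round 1: derive anc(i,b) via R0 from blue(i,b)
round 1: derive anc(i,d) via R0 from blue(i,d)
round 2: derive anc(a,g) via R1 from anc(a,b), blue(b,g)
round 2: derive anc(i,g) via R1 from anc(i,b), blue(b,g)
round 2: derive anc(i,h) via R1 from anc(i,a), blue(a,h)
round 2: derive anc(i,j) via R1 from anc(i,a), blue(a,j)
round 2: derive path(a,a) via R2 from anc(a,a)
round 2: derive path(a,b) via R2 from anc(a,b)
round 2: derive path(a,h) via R2 from anc(a,h)
round 2: derive path(a,j) via R2 from anc(a,j)
round 2: derive path(b,g) via R2 from anc(b,g)
round 2: derive path(b,j) via R2 from anc(b,j)
round 2: derive path(i,a) via R2 from anc(i,a)
round 2: derive path(i,b) via R2 from anc(i,b)
round 2: derive path(i,d) via R2 from anc(i,d)
round 3: derive path(a,g) via R2 from anc(a,g)
round 3: derive path(i,g) via R2 from anc(i,g)
round 3: derive path(i,h) via R2 from anc(i,h)
round 3: derive path(i,j) via R2 from anc(i,j)

path(a,h)  [via R2]
  anc(a,h)  [via R0]
    blue(a,h)  [fact]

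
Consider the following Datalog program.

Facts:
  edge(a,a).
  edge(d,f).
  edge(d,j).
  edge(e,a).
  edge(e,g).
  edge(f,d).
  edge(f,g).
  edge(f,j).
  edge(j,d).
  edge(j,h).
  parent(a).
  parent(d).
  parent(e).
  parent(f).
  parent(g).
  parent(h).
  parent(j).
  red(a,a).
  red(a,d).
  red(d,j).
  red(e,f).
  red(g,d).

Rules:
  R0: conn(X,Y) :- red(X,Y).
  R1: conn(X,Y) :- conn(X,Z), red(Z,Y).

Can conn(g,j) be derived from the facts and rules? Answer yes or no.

yes

round 1: derive conn(a,a) via R0 from red(a,a)
round 1: derive conn(a,d) via R0 from red(a,d)
round 1: derive conn(d,j) via R0 from red(d,j)
round 1: derive conn(e,f) via R0 from red(e,f)
round 1: derive conn(g,d) via R0 from red(g,d)
round 2: derive conn(a,j) via R1 from conn(a,d), red(d,j)
round 2: derive conn(g,j) via R1 from conn(g,d), red(d,j)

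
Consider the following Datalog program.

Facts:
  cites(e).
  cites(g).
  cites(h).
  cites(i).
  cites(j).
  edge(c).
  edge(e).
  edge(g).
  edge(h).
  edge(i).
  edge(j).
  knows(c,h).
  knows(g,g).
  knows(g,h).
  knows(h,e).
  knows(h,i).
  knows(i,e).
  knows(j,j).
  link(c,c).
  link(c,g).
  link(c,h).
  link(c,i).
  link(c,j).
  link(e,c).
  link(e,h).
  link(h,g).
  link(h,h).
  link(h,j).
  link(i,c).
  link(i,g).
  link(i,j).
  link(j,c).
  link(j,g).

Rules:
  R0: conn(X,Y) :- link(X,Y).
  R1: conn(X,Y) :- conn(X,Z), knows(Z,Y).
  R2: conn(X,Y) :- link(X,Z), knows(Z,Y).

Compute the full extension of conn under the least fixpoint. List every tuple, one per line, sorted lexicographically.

conn(c,c)
conn(c,e)
conn(c,g)
conn(c,h)
conn(c,i)
conn(c,j)
conn(e,c)
conn(e,e)
conn(e,h)
conn(e,i)
conn(h,e)
conn(h,g)
conn(h,h)
conn(h,i)
conn(h,j)
conn(i,c)
conn(i,e)
conn(i,g)
conn(i,h)
conn(i,i)
conn(i,j)
conn(j,c)
conn(j,e)
conn(j,g)
conn(j,h)
conn(j,i)

round 1: derive conn(c,c) via R0 from link(c,c)
round 1: derive conn(c,g) via R0 from link(c,g)
round 1: derive conn(c,h) via R0 from link(c,h)
round 1: derive conn(c,i) via R0 from link(c,i)
round 1: derive conn(c,j) via R0 from link(c,j)
round 1: derive conn(e,c) via R0 from link(e,c)
round 1: derive conn(e,h) via R0 from link(e,h)
round 1: derive conn(h,g) via R0 from link(h,g)
round 1: derive conn(h,h) via R0 from link(h,h)
round 1: derive conn(h,j) via R0 from link(h,j)
round 1: derive conn(i,c) via R0 from link(i,c)
round 1: derive conn(i,g) via R0 from link(i,g)
round 1: derive conn(i,j) via R0 from link(i,j)
round 1: derive conn(j,c) via R0 from link(j,c)
round 1: derive conn(j,g) via R0 from link(j,g)
round 1: derive conn(c,e) via R2 from link(c,h), knows(h,e)
round 1: derive conn(e,e) via R2 from link(e,h), knows(h,e)
round 1: derive conn(e,i) via R2 from link(e,h), knows(h,i)
round 1: derive conn(h,e) via R2 from link(h,h), knows(h,e)
round 1: derive conn(h,i) via R2 from link(h,h), knows(h,i)
round 1: derive conn(i,h) via R2 from link(i,c), knows(c,h)
round 1: derive conn(j,h) via R2 from link(j,c), knows(c,h)
round 2: derive conn(i,e) via R1 from conn(i,h), knows(h,e)
round 2: derive conn(i,i) via R1 from conn(i,h), knows(h,i)
round 2: derive conn(j,e) via R1 from conn(j,h), knows(h,e)
round 2: derive conn(j,i) via R1 from conn(j,h), knows(h,i)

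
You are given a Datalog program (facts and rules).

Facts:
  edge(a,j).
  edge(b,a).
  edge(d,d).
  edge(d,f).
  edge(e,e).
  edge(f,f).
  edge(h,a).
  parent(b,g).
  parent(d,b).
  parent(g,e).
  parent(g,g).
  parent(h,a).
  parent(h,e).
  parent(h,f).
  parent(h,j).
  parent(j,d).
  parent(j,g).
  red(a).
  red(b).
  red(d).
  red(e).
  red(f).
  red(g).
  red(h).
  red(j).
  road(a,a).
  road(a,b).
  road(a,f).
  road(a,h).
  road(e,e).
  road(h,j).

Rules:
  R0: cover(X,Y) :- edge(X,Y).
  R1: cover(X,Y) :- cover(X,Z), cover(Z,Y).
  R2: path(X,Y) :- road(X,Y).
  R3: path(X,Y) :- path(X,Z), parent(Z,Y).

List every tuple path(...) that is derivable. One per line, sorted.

path(a,a)
path(a,b)
path(a,d)
path(a,e)
path(a,f)
path(a,g)
path(a,h)
path(a,j)
path(e,e)
path(h,b)
path(h,d)
path(h,e)
path(h,g)
path(h,j)

round 1: derive path(a,a) via R2 from road(a,a)
round 1: derive path(a,b) via R2 from road(a,b)
round 1: derive path(a,f) via R2 from road(a,f)
round 1: derive path(a,h) via R2 from road(a,h)
round 1: derive path(e,e) via R2 from road(e,e)
round 1: derive path(h,j) via R2 from road(h,j)
round 2: derive path(a,e) via R3 from path(a,h), parent(h,e)
round 2: derive path(a,g) via R3 from path(a,b), parent(b,g)
round 2: derive path(a,j) via R3 from path(a,h), parent(h,j)
round 2: derive path(h,d) via R3 from path(h,j), parent(j,d)
round 2: derive path(h,g) via R3 from path(h,j), parent(j,g)
round 3: derive path(a,d) via R3 from path(a,j), parent(j,d)
round 3: derive path(h,b) via R3 from path(h,d), parent(d,b)
round 3: derive path(h,e) via R3 from path(h,g), parent(g,e)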